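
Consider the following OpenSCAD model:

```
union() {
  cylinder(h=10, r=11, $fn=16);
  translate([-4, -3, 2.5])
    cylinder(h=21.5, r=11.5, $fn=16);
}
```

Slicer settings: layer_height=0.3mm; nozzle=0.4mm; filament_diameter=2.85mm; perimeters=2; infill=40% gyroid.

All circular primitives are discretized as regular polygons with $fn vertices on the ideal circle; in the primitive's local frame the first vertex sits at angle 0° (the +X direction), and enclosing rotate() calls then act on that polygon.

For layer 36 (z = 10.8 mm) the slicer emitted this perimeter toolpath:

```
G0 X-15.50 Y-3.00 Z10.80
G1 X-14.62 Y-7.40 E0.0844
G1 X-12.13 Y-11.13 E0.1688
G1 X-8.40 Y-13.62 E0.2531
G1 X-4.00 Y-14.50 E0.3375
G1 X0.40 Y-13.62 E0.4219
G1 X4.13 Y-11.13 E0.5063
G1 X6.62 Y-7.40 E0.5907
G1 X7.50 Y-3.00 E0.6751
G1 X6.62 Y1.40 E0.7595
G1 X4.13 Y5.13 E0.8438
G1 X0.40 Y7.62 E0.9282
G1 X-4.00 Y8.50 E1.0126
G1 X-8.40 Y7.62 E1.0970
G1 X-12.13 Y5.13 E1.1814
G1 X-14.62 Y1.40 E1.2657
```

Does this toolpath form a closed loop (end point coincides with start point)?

no

Start point (G0): (-15.50, -3.00). End point (last G1): the path does not return to the start — open.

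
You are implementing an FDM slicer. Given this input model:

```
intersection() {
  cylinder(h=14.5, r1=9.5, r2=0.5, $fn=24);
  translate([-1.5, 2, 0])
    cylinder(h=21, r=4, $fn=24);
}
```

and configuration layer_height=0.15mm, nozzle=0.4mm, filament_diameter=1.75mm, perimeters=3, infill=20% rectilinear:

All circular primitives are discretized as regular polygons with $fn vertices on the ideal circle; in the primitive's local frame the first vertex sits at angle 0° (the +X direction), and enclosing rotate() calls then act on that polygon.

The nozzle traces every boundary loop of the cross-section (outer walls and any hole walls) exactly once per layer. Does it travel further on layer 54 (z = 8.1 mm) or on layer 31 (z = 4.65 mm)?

Layer 54 (z = 8.1): the cone (r1=9.5→r2=0.5) has section circumradius 4.472 here — a regular 24-gon (perimeter = 2·24·4.472·sin(180°/24) = 28.02 mm); the r=4 cylinder at (-1.5, 2) gives a regular 24-gon of circumradius 4 (constant along its height) (perimeter = 2·24·4.000·sin(180°/24) = 25.06 mm); Keeping only the common overlap: the r=4 cylinder at (-1.5, 2) partially overlaps the cone; clipping to the common part keeps 34.77 mm² — boundary = 21.37 mm. So its perimeter = 21.37 mm. Layer 31 (z = 4.65): the cone (r1=9.5→r2=0.5) has section circumradius 6.614 here — a regular 24-gon (perimeter = 2·24·6.614·sin(180°/24) = 41.44 mm); the r=4 cylinder at (-1.5, 2) contributes a regular 24-gon of circumradius 4 (perimeter = 2·24·4.000·sin(180°/24) = 25.06 mm); Keeping only the common overlap: the r=4 cylinder at (-1.5, 2) lies inside the cone, so the common part is the r=4 cylinder at (-1.5, 2) itself — boundary = 25.06 mm. So its perimeter = 25.06 mm. Layer 31 is larger (25.06 vs 21.37 mm).

layer 31 (z = 4.65 mm)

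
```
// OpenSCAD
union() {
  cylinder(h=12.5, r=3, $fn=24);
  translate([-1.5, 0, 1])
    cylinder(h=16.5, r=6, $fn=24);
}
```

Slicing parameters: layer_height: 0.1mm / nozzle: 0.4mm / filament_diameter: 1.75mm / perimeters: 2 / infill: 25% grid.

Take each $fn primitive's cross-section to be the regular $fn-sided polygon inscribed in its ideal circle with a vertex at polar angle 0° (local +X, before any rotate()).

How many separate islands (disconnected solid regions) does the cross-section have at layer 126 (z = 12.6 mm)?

At z = 12.6 mm: the cylinder is absent (z outside [0, 12.5]); the cylinder at (-1.5, 0): section is a regular 24-gon, circumradius r=6; Combining (union): only the r=6 cylinder at (-1.5, 0) is present, so the union is just that shape — 1 connected region. Overall, the cross-section is a single solid region. Island count = 1.

1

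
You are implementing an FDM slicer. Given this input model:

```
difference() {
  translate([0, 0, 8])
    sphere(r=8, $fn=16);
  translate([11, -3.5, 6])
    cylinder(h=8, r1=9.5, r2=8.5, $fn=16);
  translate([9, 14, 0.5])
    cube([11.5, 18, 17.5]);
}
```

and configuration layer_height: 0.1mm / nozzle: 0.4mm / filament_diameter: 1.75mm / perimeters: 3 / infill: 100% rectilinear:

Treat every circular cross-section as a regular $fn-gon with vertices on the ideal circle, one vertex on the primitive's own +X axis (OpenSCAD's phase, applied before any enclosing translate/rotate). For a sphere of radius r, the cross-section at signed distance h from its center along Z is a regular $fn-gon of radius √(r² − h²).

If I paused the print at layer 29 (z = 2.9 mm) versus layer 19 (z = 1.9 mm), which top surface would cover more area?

Layer 29 (z = 2.9): the r=8 sphere slices to a regular 16-gon of circumradius 6.164 (√(r²−h²) with h=5.1 from center) (area = (16/2)·6.164²·sin(360°/16) = 116.31 mm²); the cone at (11, -3.5) is absent (z outside [6, 14]); the cube at (9, 14) (footprint 11.5×18) is included at this height (area 207.00 mm²); Subtracting the remaining from the first: starting from the r=8 sphere (116.31 mm²), the 11.5×18 cube at (9, 14) misses the remaining region (no effect) — area = 116.31 mm². So its area = 116.31 mm². Layer 19 (z = 1.9): the sphere: section is a regular 16-gon, circumradius = √(r²−h²) = √(8²−6.1²) = 5.176 (area = (16/2)·5.176²·sin(360°/16) = 82.02 mm²); the cone at (11, -3.5) is not intersected at this z (z outside [6, 14]); the cube at (9, 14) is present — its section is the full 11.5×18 rectangle (area 207.00 mm²); After the difference (first − rest): starting from the r=8 sphere (82.02 mm²), the 11.5×18 cube at (9, 14) misses the remaining region (no effect) — area = 82.02 mm². So its area = 82.02 mm². Layer 29 is larger (116.31 vs 82.02 mm²).

layer 29 (z = 2.9 mm)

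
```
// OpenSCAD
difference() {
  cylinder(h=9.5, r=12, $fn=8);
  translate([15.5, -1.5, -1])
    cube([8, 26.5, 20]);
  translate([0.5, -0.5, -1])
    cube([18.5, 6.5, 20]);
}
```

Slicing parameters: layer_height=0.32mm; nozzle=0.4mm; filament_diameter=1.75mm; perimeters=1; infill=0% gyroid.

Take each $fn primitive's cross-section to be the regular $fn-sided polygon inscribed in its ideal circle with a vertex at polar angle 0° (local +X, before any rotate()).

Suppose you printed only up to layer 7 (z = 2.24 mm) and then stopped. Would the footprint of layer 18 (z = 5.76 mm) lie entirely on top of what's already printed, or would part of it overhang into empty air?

entirely on top

Compare the two slices. At z = 2.24: the cylinder: section is a regular 8-gon, circumradius r=12 (area = (8/2)·12.000²·sin(360°/8) = 407.29 mm²); the cube at (15.5, -1.5) is present — its section is the full 8×26.5 rectangle (area 212.00 mm²); the cube at (0.5, -0.5) is present — its section is the full 18.5×6.5 rectangle (area 120.25 mm²); Taking the first minus the rest: starting from the r=12 cylinder (407.29 mm²), the 8×26.5 cube at (15.5, -1.5) misses the remaining region (no effect); the 18.5×6.5 cube at (0.5, -0.5) partially overlaps it — only the 67.24 mm² overlap (of its 120.25 mm²) is removed, clipping the outline — area = 340.05 mm². At z = 5.76: the r=12 cylinder gives a regular 8-gon of circumradius 12 (constant along its height) (area = (8/2)·12.000²·sin(360°/8) = 407.29 mm²); the cube at (15.5, -1.5) is present — its section is the full 8×26.5 rectangle (area 212.00 mm²); the 18.5×6.5 cube at (0.5, -0.5) contributes its full rectangle (area 120.25 mm²); Subtracting the remaining from the first: starting from the r=12 cylinder (407.29 mm²), the 8×26.5 cube at (15.5, -1.5) misses the remaining region (no effect); the 18.5×6.5 cube at (0.5, -0.5) partially overlaps it — only the 67.24 mm² overlap (of its 120.25 mm²) is removed, clipping the outline — area = 340.05 mm². Checking containment: the cross-section at z = 5.76 is a subset of the cross-section at z = 2.24.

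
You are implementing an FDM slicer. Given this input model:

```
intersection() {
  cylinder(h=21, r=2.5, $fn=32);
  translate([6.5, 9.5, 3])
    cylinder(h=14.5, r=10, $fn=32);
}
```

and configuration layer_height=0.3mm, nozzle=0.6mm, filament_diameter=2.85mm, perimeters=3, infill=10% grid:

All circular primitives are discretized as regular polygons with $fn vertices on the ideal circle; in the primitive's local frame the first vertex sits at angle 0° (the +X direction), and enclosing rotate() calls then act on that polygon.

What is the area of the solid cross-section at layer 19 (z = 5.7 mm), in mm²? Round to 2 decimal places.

At z = 5.7 mm: the r=2.5 cylinder gives a regular 32-gon of circumradius 2.5 (constant along its height) (area = (32/2)·2.500²·sin(360°/32) = 19.51 mm²); the r=10 cylinder at (6.5, 9.5) contributes a regular 32-gon of circumradius 10 (area = (32/2)·10.000²·sin(360°/32) = 312.14 mm²); Taking the intersection: the r=10 cylinder at (6.5, 9.5) partially overlaps the r=2.5 cylinder; clipping to the common part keeps 2.36 mm² — area = 2.36 mm². Overall, the cross-section is a single solid region. Net area = 2.36 mm².

2.36 mm²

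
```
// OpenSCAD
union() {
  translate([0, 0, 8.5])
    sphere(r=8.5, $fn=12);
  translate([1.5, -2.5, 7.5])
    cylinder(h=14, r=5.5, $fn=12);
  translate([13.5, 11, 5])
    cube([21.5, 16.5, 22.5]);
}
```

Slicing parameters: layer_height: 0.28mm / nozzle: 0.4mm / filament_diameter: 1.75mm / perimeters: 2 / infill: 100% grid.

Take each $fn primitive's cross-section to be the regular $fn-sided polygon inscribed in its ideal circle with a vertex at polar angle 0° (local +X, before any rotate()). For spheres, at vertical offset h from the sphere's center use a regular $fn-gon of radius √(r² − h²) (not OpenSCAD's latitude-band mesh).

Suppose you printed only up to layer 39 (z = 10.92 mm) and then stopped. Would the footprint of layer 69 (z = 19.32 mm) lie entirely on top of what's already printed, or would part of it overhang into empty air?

entirely on top

Compare the two slices. At z = 10.92: the r=8.5 sphere slices to a regular 12-gon of circumradius 8.148 (√(r²−h²) with h=2.42 from center) (area = (12/2)·8.148²·sin(360°/12) = 199.18 mm²); the cylinder at (1.5, -2.5): section is a regular 12-gon, circumradius r=5.5 (area = (12/2)·5.500²·sin(360°/12) = 90.75 mm²); the cube at (13.5, 11) (footprint 21.5×16.5) is included at this height (area 354.75 mm²); Merging all regions: the regions partially overlap — summed areas 644.68 mm² minus the doubly-counted overlap 89.18 mm² gives 555.50 mm² — area = 555.50 mm². At z = 19.32: the sphere is absent (|z−center|=10.820 > r=8.5); the r=5.5 cylinder at (1.5, -2.5) contributes a regular 12-gon of circumradius 5.5 (area = (12/2)·5.500²·sin(360°/12) = 90.75 mm²); the cube at (13.5, 11) (footprint 21.5×16.5) is included at this height (area 354.75 mm²); Combining (union): the 2 present regions are separate (no shared area or edge), so areas and boundary lengths simply add and each stays a separate island — area = 445.50 mm². Checking containment: the cross-section at z = 19.32 is a subset of the cross-section at z = 10.92.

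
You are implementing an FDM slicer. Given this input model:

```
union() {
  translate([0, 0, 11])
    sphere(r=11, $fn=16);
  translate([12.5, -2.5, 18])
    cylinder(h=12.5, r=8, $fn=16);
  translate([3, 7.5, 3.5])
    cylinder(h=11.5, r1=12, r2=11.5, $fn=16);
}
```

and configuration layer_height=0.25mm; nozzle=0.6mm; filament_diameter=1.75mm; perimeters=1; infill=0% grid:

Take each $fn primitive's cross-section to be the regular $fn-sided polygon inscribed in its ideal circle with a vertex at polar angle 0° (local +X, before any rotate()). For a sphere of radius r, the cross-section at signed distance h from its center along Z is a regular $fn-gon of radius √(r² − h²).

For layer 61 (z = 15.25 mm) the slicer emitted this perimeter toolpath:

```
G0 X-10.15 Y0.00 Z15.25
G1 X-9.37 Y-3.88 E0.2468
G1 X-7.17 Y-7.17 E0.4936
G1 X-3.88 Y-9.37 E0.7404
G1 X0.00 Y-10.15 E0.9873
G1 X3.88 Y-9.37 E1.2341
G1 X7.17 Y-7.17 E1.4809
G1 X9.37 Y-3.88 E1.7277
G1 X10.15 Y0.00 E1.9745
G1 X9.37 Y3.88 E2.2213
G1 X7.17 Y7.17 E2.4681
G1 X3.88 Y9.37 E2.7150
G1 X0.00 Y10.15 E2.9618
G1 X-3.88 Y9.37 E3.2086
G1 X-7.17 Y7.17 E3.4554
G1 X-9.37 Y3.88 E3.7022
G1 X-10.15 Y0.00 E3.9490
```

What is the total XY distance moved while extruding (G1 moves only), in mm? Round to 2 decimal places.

63.32 mm

Sum the Euclidean lengths of each G1 segment: total = 63.32 mm.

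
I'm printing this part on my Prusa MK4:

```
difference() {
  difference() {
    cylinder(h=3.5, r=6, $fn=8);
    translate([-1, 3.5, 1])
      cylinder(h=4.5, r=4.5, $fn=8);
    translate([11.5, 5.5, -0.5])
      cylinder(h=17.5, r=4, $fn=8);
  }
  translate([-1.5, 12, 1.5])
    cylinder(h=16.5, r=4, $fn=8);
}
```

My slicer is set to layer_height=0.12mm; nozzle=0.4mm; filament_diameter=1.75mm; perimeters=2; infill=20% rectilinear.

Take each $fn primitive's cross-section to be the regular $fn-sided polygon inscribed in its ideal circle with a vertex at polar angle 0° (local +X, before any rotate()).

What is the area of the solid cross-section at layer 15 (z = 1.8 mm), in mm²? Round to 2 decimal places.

At z = 1.8 mm: the r=6 cylinder contributes a regular 8-gon of circumradius 6 (area = (8/2)·6.000²·sin(360°/8) = 101.82 mm²); the r=4.5 cylinder at (-1, 3.5) gives a regular 8-gon of circumradius 4.5 (constant along its height) (area = (8/2)·4.500²·sin(360°/8) = 57.28 mm²); the r=4 cylinder at (11.5, 5.5) gives a regular 8-gon of circumradius 4 (constant along its height) (area = (8/2)·4.000²·sin(360°/8) = 45.25 mm²); Subtracting the remaining from the first: starting from the r=6 cylinder (101.82 mm²), the r=4.5 cylinder at (-1, 3.5) partially overlaps it — only the 41.02 mm² overlap (of its 57.28 mm²) is removed, clipping the outline; the r=4 cylinder at (11.5, 5.5) misses the remaining region (no effect) — area = 60.80 mm²; the r=4 cylinder at (-1.5, 12) contributes a regular 8-gon of circumradius 4 (area = (8/2)·4.000²·sin(360°/8) = 45.25 mm²); Taking the first minus the rest: starting from the result so far (60.80 mm²), the r=4 cylinder at (-1.5, 12) misses the remaining region (no effect) — area = 60.80 mm². Overall, the cross-section is a single solid region. Net area = 60.80 mm².

60.80 mm²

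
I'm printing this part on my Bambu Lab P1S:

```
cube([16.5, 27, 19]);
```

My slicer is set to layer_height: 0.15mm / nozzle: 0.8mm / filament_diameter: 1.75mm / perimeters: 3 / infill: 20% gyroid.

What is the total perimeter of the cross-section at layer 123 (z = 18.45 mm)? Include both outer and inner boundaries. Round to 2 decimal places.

At z = 18.45 mm: the cube (footprint 16.5×27) is included at this height (perimeter 87.00 mm). Overall, the cross-section is a single solid region. Total boundary length (outer) = 87.00 mm.

87.00 mm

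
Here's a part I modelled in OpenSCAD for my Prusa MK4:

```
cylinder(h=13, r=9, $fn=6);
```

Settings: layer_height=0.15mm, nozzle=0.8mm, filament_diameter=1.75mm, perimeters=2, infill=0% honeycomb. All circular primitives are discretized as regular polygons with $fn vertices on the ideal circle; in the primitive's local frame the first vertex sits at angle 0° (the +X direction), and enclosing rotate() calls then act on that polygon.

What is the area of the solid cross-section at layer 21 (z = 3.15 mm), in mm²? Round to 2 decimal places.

210.44 mm²

At z = 3.15 mm: the cylinder: section is a regular 6-gon, circumradius r=9 (area = (6/2)·9.000²·sin(360°/6) = 210.44 mm²). Overall, the cross-section is a single solid region. Net area = 210.44 mm².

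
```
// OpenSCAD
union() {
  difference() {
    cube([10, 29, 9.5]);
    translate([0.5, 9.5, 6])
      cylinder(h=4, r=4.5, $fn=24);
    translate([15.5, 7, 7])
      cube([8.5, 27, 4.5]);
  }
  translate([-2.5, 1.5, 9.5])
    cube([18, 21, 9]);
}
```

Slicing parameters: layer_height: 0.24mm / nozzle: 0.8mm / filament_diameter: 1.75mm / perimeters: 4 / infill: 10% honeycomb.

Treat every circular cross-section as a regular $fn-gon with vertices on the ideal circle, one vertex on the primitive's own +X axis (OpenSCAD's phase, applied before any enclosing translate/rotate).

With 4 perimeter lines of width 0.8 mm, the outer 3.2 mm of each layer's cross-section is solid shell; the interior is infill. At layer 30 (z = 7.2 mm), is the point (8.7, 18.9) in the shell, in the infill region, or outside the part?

shell

At z = 7.2 mm: the 10×29 cube contributes its full rectangle; the r=4.5 cylinder at (0.5, 9.5) gives a regular 24-gon of circumradius 4.5 (constant along its height); the cube at (15.5, 7) is present — its section is the full 8.5×27 rectangle; Subtracting the remaining from the first: starting from the 10×29 cube, the r=4.5 cylinder at (0.5, 9.5) partially overlaps it — only the 35.91 mm² overlap (of its 62.89 mm²) is removed, clipping the outline; the 8.5×27 cube at (15.5, 7) misses the remaining region (no effect) — 1 connected region; the cube at (-2.5, 1.5) is not intersected at this z (z outside [9.5, 18.5]); Merging all regions: only that combined region is present, so the union is just that shape — 1 connected region. Overall, the cross-section is a single solid region. The nearest boundary edge runs (10.00, 29.00)→(10.00, 0.00); distance from the point to it = 1.30 mm. The point is inside the cross-section, 1.30 mm from the nearest boundary — within the 3.2 mm shell band (4 × 0.8).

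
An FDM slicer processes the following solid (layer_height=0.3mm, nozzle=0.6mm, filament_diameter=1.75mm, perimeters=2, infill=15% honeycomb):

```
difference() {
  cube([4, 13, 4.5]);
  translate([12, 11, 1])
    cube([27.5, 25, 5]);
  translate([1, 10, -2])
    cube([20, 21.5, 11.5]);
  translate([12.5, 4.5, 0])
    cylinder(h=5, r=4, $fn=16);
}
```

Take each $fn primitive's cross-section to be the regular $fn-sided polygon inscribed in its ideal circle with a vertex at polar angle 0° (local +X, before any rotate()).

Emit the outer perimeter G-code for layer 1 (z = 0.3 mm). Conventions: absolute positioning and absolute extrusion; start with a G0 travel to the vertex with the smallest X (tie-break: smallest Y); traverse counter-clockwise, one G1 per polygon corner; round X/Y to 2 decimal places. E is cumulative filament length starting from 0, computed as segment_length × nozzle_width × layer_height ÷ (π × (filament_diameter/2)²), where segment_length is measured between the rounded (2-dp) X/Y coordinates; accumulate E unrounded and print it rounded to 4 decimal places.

G0 X0.00 Y0.00 Z0.30
G1 X4.00 Y0.00 E0.2993
G1 X4.00 Y10.00 E1.0477
G1 X1.00 Y10.00 E1.2722
G1 X1.00 Y13.00 E1.4967
G1 X0.00 Y13.00 E1.5715
G1 X0.00 Y0.00 E2.5444

At z = 0.3 mm: the cube (footprint 4×13) is included at this height; the cube at (12, 11) is not intersected at this z (z outside [1, 6]); the cube at (1, 10) (footprint 20×21.5) is included at this height; the cylinder at (12.5, 4.5): section is a regular 16-gon, circumradius r=4; After the difference (first − rest): starting from the 4×13 cube, the 20×21.5 cube at (1, 10) partially overlaps it — only the 9.00 mm² overlap (of its 430.00 mm²) is removed, clipping the outline; the r=4 cylinder at (12.5, 4.5) misses the remaining region (no effect) — 1 connected region. The outline is a single polygon with 6 vertices. Extrusion per mm of travel: 0.6 × 0.3 / (π × 0.875²) = 0.074835. Accumulating E over each segment gives final E = 2.5444.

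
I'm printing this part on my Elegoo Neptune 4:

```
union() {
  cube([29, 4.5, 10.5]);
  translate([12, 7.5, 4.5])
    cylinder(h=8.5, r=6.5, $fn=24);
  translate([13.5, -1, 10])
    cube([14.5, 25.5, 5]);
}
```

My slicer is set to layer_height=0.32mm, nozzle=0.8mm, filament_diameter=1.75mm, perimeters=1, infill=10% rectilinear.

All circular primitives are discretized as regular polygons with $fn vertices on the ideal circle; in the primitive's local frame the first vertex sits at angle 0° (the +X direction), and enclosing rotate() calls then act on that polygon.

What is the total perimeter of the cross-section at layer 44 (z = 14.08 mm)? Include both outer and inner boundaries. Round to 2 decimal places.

80.00 mm

At z = 14.08 mm: the cube is absent (z outside [0, 10.5]); the cylinder at (12, 7.5) is not intersected at this z (z outside [4.5, 13]); the cube at (13.5, -1) (footprint 14.5×25.5) is included at this height (perimeter 80.00 mm); Combining (union): only the 14.5×25.5 cube at (13.5, -1) is present, so the union is just that shape — boundary = 80.00 mm. Overall, the cross-section is a single solid region. Total boundary length (outer) = 80.00 mm.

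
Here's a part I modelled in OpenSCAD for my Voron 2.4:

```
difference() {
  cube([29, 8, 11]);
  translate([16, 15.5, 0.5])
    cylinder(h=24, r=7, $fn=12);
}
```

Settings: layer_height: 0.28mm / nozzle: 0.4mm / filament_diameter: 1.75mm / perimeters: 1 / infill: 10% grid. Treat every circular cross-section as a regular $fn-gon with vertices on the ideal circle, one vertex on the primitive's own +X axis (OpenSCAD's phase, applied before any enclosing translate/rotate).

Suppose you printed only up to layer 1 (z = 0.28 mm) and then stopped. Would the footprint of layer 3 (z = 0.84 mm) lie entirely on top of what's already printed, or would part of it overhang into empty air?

Compare the two slices. At z = 0.28: the cube (footprint 29×8) is included at this height (area 232.00 mm²); the cylinder at (16, 15.5) does not reach this height (z outside [0.5, 24.5]); Subtracting the remaining from the first: none of the subtracted shapes is present at this height, so the 29×8 cube is unchanged — area = 232.00 mm². At z = 0.84: the 29×8 cube contributes its full rectangle (area 232.00 mm²); the cylinder at (16, 15.5): section is a regular 12-gon, circumradius r=7 (area = (12/2)·7.000²·sin(360°/12) = 147.00 mm²); Taking the first minus the rest: starting from the 29×8 cube (232.00 mm²), the r=7 cylinder at (16, 15.5) misses the remaining region (no effect) — area = 232.00 mm². Checking containment: the cross-section at z = 0.84 is a subset of the cross-section at z = 0.28.

entirely on top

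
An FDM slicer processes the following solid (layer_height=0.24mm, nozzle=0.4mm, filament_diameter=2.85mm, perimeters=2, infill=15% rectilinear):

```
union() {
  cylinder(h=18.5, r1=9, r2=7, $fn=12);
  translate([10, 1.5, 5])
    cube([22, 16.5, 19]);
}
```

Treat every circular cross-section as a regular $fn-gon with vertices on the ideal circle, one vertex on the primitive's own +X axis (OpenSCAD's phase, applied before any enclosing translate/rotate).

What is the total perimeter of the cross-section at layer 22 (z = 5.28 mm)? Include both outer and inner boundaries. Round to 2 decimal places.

At z = 5.28 mm: the cone: at t=0.285 of its height the radius interpolates to r₁+(r₂−r₁)t = 8.429, giving a regular 12-gon of that circumradius (perimeter = 2·12·8.429·sin(180°/12) = 52.36 mm); the cube at (10, 1.5) is present — its section is the full 22×16.5 rectangle (perimeter 77.00 mm); Taking the union: the 2 present regions are separate (no shared area or edge), so areas and boundary lengths simply add and each stays a separate island — boundary = 129.36 mm. Overall, the cross-section has 2 separate islands. Total boundary length (outer) = 129.36 mm.

129.36 mm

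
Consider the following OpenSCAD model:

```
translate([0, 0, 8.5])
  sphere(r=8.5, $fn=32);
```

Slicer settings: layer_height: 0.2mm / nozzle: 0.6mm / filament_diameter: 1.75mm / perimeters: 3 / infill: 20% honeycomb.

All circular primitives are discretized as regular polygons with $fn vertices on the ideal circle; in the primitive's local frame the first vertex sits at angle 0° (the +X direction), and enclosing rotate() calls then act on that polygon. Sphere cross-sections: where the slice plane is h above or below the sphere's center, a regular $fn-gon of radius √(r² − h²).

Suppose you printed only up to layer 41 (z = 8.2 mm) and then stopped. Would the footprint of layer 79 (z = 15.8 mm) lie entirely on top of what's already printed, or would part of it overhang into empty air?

entirely on top

Compare the two slices. At z = 8.2: the r=8.5 sphere slices to a regular 32-gon of circumradius 8.495 (√(r²−h²) with h=0.3 from center) (area = (32/2)·8.495²·sin(360°/32) = 225.24 mm²). At z = 15.8: the r=8.5 sphere contributes a regular 32-gon of circumradius √(8.5²−7.3²) = 4.354 (area = (32/2)·4.354²·sin(360°/32) = 59.18 mm²). Checking containment: the cross-section at z = 15.8 is a subset of the cross-section at z = 8.2.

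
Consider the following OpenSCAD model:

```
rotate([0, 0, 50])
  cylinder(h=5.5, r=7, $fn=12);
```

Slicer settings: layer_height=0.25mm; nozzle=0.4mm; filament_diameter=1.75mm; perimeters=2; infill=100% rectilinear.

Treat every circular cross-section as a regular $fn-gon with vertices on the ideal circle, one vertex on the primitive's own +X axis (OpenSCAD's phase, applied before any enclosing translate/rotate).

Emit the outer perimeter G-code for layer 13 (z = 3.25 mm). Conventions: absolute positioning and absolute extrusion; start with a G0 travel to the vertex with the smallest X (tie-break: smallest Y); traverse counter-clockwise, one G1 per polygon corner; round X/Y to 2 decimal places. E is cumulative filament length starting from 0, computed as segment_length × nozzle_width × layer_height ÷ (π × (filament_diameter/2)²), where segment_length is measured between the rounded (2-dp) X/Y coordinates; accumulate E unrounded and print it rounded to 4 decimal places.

At z = 3.25 mm: the r=7 cylinder contributes a regular 12-gon of circumradius 7; (whole slice rotated 50° about Z — lengths, areas and connectivity unchanged). The outline is a single polygon with 12 vertices. Extrusion per mm of travel: 0.4 × 0.25 / (π × 0.875²) = 0.041575. Accumulating E over each segment gives final E = 1.8074.

G0 X-6.89 Y1.22 Z3.25
G1 X-6.58 Y-2.39 E0.1506
G1 X-4.50 Y-5.36 E0.3014
G1 X-1.22 Y-6.89 E0.4519
G1 X2.39 Y-6.58 E0.6025
G1 X5.36 Y-4.50 E0.7532
G1 X6.89 Y-1.22 E0.9037
G1 X6.58 Y2.39 E1.0544
G1 X4.50 Y5.36 E1.2051
G1 X1.22 Y6.89 E1.3556
G1 X-2.39 Y6.58 E1.5062
G1 X-5.36 Y4.50 E1.6570
G1 X-6.89 Y1.22 E1.8074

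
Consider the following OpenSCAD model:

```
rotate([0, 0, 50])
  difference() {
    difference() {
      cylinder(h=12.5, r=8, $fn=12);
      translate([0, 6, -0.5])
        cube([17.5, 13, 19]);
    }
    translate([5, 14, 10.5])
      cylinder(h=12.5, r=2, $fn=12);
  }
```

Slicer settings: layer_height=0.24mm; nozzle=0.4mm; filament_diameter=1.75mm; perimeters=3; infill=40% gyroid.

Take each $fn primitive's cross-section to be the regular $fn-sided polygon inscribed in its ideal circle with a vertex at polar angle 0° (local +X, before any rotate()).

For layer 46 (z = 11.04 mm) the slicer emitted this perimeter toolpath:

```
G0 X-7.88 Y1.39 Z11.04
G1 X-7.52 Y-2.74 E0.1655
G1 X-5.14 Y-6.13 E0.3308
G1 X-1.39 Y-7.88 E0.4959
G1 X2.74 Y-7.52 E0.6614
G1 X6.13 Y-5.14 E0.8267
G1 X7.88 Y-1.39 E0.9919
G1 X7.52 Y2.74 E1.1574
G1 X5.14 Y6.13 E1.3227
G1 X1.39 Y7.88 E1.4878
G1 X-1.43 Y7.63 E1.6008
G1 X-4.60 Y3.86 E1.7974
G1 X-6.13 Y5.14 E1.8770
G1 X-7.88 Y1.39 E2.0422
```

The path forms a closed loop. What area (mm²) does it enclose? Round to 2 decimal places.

Apply the shoelace formula to the sequence of (X, Y) vertices; enclosed area = 185.79 mm².

185.79 mm²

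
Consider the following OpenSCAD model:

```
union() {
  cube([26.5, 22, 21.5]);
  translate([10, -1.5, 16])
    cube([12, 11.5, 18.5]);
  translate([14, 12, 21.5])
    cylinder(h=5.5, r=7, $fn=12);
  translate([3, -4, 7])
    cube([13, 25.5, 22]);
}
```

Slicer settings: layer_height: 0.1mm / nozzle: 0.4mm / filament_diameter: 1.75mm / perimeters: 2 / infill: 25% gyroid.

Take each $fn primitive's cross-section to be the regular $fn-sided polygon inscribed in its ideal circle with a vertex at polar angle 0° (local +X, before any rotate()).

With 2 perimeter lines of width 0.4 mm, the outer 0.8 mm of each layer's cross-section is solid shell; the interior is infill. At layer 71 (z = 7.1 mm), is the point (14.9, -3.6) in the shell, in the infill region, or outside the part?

At z = 7.1 mm: the cube is present — its section is the full 26.5×22 rectangle; the cube at (10, -1.5) does not reach this height (z outside [16, 34.5]); the cylinder at (14, 12) is not intersected at this z (z outside [21.5, 27]); the 13×25.5 cube at (3, -4) contributes its full rectangle; Taking the union: the regions partially overlap (shared area 279.50 mm²), so overlapping operands fuse into one piece — 1 connected region. Overall, the cross-section is a single solid region. The nearest boundary edge runs (16.00, -4.00)→(3.00, -4.00); distance from the point to it = 0.40 mm. The point is inside the cross-section, 0.40 mm from the nearest boundary — within the 0.8 mm shell band (2 × 0.4).

shell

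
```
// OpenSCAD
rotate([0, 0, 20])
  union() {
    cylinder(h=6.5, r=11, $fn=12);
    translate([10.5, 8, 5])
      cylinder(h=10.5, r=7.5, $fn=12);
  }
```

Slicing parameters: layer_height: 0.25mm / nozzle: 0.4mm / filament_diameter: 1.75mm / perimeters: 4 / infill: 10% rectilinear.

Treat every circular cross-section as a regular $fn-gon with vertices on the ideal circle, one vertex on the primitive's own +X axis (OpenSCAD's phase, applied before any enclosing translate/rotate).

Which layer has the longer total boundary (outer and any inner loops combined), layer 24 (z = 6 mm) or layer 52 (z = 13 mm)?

Layer 24 (z = 6): the r=11 cylinder gives a regular 12-gon of circumradius 11 (constant along its height) (perimeter = 2·12·11.000·sin(180°/12) = 68.33 mm); the r=7.5 cylinder at (10.5, 8) contributes a regular 12-gon of circumradius 7.5 (perimeter = 2·12·7.500·sin(180°/12) = 46.59 mm); Taking the union: the regions partially overlap (shared area 40.31 mm²), so the edge portions inside another operand are dropped and the merged outline is re-measured after clipping — boundary = 88.00 mm; (whole slice rotated 20° about Z — lengths, areas and connectivity unchanged). So its perimeter = 88.00 mm. Layer 52 (z = 13): the cylinder does not reach this height (z outside [0, 6.5]); the cylinder at (10.5, 8): section is a regular 12-gon, circumradius r=7.5 (perimeter = 2·12·7.500·sin(180°/12) = 46.59 mm); Merging all regions: only the r=7.5 cylinder at (10.5, 8) is present, so the union is just that shape — boundary = 46.59 mm; (rotated 20° about Z; rotation is an isometry so areas/perimeters/island counts are preserved). So its perimeter = 46.59 mm. Layer 24 is larger (88.00 vs 46.59 mm).

layer 24 (z = 6 mm)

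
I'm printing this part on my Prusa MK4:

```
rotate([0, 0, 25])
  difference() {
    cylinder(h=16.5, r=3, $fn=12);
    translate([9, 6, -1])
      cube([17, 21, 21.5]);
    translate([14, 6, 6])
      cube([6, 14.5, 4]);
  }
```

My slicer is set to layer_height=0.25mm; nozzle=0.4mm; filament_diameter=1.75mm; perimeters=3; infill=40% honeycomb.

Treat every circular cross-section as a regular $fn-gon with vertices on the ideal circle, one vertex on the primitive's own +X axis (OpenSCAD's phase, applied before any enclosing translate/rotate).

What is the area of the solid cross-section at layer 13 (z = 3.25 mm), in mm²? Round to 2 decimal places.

At z = 3.25 mm: the r=3 cylinder contributes a regular 12-gon of circumradius 3 (area = (12/2)·3.000²·sin(360°/12) = 27.00 mm²); the cube at (9, 6) (footprint 17×21) is included at this height (area 357.00 mm²); the cube at (14, 6) is not intersected at this z (z outside [6, 10]); Subtracting the remaining from the first: starting from the r=3 cylinder (27.00 mm²), the 17×21 cube at (9, 6) misses the remaining region (no effect) — area = 27.00 mm²; (rotated 25° about Z; rotation is an isometry so areas/perimeters/island counts are preserved). Overall, the cross-section is a single solid region. Net area = 27.00 mm².

27.00 mm²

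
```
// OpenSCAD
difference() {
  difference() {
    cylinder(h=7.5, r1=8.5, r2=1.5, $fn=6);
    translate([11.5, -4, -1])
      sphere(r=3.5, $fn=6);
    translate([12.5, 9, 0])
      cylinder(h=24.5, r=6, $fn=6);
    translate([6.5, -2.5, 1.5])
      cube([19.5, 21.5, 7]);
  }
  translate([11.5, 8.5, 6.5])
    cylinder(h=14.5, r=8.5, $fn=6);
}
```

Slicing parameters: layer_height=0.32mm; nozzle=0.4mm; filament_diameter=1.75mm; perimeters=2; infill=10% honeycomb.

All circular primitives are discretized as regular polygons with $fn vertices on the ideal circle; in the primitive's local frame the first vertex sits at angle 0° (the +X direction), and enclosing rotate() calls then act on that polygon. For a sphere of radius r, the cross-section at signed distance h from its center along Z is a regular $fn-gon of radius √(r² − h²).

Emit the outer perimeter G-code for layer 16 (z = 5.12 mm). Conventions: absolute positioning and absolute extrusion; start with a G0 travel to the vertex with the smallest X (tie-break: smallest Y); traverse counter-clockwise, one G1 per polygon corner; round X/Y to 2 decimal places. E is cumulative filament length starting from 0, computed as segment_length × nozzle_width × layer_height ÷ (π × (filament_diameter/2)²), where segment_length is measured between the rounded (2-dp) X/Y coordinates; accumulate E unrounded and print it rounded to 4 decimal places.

At z = 5.12 mm: the cone contributes a regular 6-gon of circumradius 3.721 (interpolated between r1=8.5 and r2=1.5 at t=0.683); the sphere at (11.5, -4) is absent (|z−center|=6.120 > r=3.5); the cylinder at (12.5, 9): section is a regular 6-gon, circumradius r=6; the 19.5×21.5 cube at (6.5, -2.5) contributes its full rectangle; Subtracting the remaining from the first: starting from the cone, the r=6 cylinder at (12.5, 9) misses the remaining region (no effect); the 19.5×21.5 cube at (6.5, -2.5) misses the remaining region (no effect) — 1 connected region; the cylinder at (11.5, 8.5) is not intersected at this z (z outside [6.5, 21]); After the difference (first − rest): none of the subtracted shapes is present at this height, so the result so far is unchanged — 1 connected region. The outline is a single polygon with 6 vertices. Extrusion per mm of travel: 0.4 × 0.32 / (π × 0.875²) = 0.053216. Accumulating E over each segment gives final E = 1.1875.

G0 X-3.72 Y0.00 Z5.12
G1 X-1.86 Y-3.22 E0.1979
G1 X1.86 Y-3.22 E0.3959
G1 X3.72 Y0.00 E0.5937
G1 X1.86 Y3.22 E0.7916
G1 X-1.86 Y3.22 E0.9896
G1 X-3.72 Y0.00 E1.1875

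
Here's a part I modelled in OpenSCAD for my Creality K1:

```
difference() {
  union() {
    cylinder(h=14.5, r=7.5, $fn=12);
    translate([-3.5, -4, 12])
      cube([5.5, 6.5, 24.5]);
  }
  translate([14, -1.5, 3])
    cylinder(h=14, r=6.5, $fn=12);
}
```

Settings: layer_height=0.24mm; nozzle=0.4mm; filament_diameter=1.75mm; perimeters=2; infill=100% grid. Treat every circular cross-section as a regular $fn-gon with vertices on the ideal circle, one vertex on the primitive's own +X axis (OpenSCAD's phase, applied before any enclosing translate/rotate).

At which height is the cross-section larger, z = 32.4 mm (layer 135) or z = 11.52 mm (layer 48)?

layer 48 (z = 11.52 mm)

Layer 135 (z = 32.4): the cylinder is absent (z outside [0, 14.5]); the cube at (-3.5, -4) is present — its section is the full 5.5×6.5 rectangle (area 35.75 mm²); Merging all regions: only the 5.5×6.5 cube at (-3.5, -4) is present, so the union is just that shape — area = 35.75 mm²; the cylinder at (14, -1.5) is not intersected at this z (z outside [3, 17]); Subtracting the remaining from the first: none of the subtracted shapes is present at this height, so the result so far is unchanged — area = 35.75 mm². So its area = 35.75 mm². Layer 48 (z = 11.52): the cylinder: section is a regular 12-gon, circumradius r=7.5 (area = (12/2)·7.500²·sin(360°/12) = 168.75 mm²); the cube at (-3.5, -4) is not intersected at this z (z outside [12, 36.5]); Merging all regions: only the r=7.5 cylinder is present, so the union is just that shape — area = 168.75 mm²; the cylinder at (14, -1.5): section is a regular 12-gon, circumradius r=6.5 (area = (12/2)·6.500²·sin(360°/12) = 126.75 mm²); Taking the first minus the rest: starting from the result so far (168.75 mm²), the r=6.5 cylinder at (14, -1.5) misses the remaining region (no effect) — area = 168.75 mm². So its area = 168.75 mm². Layer 48 is larger (168.75 vs 35.75 mm²).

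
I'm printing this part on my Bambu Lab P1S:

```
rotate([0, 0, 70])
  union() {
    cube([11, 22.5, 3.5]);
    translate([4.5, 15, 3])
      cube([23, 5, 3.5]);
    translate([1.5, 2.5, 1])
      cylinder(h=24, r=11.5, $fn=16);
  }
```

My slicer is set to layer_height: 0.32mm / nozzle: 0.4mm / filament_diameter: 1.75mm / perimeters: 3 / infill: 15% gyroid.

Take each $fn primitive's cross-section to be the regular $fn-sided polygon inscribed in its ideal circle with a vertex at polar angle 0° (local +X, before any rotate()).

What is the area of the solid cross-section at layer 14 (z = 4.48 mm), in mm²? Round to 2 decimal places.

519.88 mm²

At z = 4.48 mm: the cube is not intersected at this z (z outside [0, 3.5]); the 23×5 cube at (4.5, 15) contributes its full rectangle (area 115.00 mm²); the r=11.5 cylinder at (1.5, 2.5) gives a regular 16-gon of circumradius 11.5 (constant along its height) (area = (16/2)·11.500²·sin(360°/16) = 404.88 mm²); Merging all regions: the 2 present regions are separate (no shared area or edge), so areas and boundary lengths simply add and each stays a separate island — area = 519.88 mm²; (rotated 70° about Z; rotation is an isometry so areas/perimeters/island counts are preserved). Overall, the cross-section has 2 separate islands. Net area = 519.88 mm².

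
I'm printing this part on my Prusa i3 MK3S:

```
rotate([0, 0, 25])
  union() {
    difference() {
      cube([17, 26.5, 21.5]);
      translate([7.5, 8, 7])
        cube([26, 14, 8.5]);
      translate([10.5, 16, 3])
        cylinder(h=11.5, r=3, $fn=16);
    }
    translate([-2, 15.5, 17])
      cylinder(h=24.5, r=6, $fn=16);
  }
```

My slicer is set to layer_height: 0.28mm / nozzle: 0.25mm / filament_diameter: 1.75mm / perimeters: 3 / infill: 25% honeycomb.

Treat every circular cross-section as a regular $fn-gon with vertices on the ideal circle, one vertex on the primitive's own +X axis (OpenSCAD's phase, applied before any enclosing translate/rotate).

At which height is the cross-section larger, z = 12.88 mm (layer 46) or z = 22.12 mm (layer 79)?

Layer 46 (z = 12.88): the 17×26.5 cube contributes its full rectangle (area 450.50 mm²); the 26×14 cube at (7.5, 8) contributes its full rectangle (area 364.00 mm²); the r=3 cylinder at (10.5, 16) gives a regular 16-gon of circumradius 3 (constant along its height) (area = (16/2)·3.000²·sin(360°/16) = 27.55 mm²); Taking the first minus the rest: starting from the 17×26.5 cube (450.50 mm²), the 26×14 cube at (7.5, 8) partially overlaps it — only the 133.00 mm² overlap (of its 364.00 mm²) is removed, clipping the outline; the r=3 cylinder at (10.5, 16) misses the remaining region (no effect) — area = 317.50 mm²; the cylinder at (-2, 15.5) is absent (z outside [17, 41.5]); Combining (union): only the result so far is present, so the union is just that shape — area = 317.50 mm²; (rotated 25° about Z; rotation is an isometry so areas/perimeters/island counts are preserved). So its area = 317.50 mm². Layer 79 (z = 22.12): the cube is not intersected at this z (z outside [0, 21.5]); the cube at (7.5, 8) does not reach this height (z outside [7, 15.5]); the cylinder at (10.5, 16) is absent (z outside [3, 14.5]); Taking the first minus the rest: the first operand is absent here, so nothing remains; the r=6 cylinder at (-2, 15.5) contributes a regular 16-gon of circumradius 6 (area = (16/2)·6.000²·sin(360°/16) = 110.21 mm²); Merging all regions: only the r=6 cylinder at (-2, 15.5) is present, so the union is just that shape — area = 110.21 mm²; (whole slice rotated 25° about Z — lengths, areas and connectivity unchanged). So its area = 110.21 mm². Layer 46 is larger (317.50 vs 110.21 mm²).

layer 46 (z = 12.88 mm)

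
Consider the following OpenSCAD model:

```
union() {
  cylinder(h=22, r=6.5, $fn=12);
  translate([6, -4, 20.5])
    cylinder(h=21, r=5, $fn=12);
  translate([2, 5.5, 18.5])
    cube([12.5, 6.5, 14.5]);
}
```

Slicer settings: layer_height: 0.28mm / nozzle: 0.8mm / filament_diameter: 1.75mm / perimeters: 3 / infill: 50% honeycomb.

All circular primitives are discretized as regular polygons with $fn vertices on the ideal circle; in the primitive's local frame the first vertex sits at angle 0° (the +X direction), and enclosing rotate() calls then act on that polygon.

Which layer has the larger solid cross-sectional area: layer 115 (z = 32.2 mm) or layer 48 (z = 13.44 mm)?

layer 115 (z = 32.2 mm)

Layer 115 (z = 32.2): the cylinder is absent (z outside [0, 22]); the cylinder at (6, -4): section is a regular 12-gon, circumradius r=5 (area = (12/2)·5.000²·sin(360°/12) = 75.00 mm²); the 12.5×6.5 cube at (2, 5.5) contributes its full rectangle (area 81.25 mm²); Merging all regions: the 2 present regions are separate (no shared area or edge), so areas and boundary lengths simply add and each stays a separate island — area = 156.25 mm². So its area = 156.25 mm². Layer 48 (z = 13.44): the r=6.5 cylinder contributes a regular 12-gon of circumradius 6.5 (area = (12/2)·6.500²·sin(360°/12) = 126.75 mm²); the cylinder at (6, -4) is not intersected at this z (z outside [20.5, 41.5]); the cube at (2, 5.5) is absent (z outside [18.5, 33]); Taking the union: only the r=6.5 cylinder is present, so the union is just that shape — area = 126.75 mm². So its area = 126.75 mm². Layer 115 is larger (156.25 vs 126.75 mm²).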